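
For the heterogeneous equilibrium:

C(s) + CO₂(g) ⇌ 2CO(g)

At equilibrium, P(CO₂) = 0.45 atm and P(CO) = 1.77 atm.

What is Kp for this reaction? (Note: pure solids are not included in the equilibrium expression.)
K_p = 6.962

Solid C is excluded.
Kp = P(CO)²/P(CO₂) = (1.77)²/0.45 = 3.133/0.45 = 6.962.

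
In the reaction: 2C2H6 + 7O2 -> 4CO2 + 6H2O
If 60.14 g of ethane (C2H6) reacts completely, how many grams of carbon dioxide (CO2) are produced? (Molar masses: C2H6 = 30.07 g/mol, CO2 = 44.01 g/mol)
Moles of C2H6 = 60.14 g ÷ 30.07 g/mol = 2 mol
Mole ratio: 4 mol CO2 / 2 mol C2H6
Moles of CO2 = 2 × (4/2) = 4 mol
Mass of CO2 = 4 mol × 44.01 g/mol = 176 g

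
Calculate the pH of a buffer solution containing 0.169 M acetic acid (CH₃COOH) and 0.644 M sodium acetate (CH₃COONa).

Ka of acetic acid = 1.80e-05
pH = 5.33

pKa = -log(1.80e-05) = 4.74. pH = pKa + log([A⁻]/[HA]) = 4.74 + log(0.644/0.169)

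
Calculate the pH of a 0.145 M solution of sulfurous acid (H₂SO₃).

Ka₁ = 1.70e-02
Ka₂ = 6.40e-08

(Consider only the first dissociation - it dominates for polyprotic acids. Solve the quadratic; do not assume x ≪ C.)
pH = 1.38

x² + Ka₁·x − Ka₁·C = 0 with Ka₁ = 1.70e-02, C = 0.145.
x = (−Ka₁ + √(Ka₁² + 4·Ka₁·C))/2 = 4.1871e-02 M, so pH = 1.38.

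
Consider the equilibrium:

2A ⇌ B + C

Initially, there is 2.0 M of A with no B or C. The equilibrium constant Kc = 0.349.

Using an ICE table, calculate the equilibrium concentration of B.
[B] = 0.542 M

ICE: [A] = 2.0 − 2x, [B] = [C] = x.
Kc = x²/(2.0 − 2x)² = 0.349 ⇒ √Kc = x/(2.0 − 2x).
x = √0.349·2.0/(1 + 2√0.349) = 0.59076·2.0/2.1815 = 0.5416.
[B] = x = 0.542 M.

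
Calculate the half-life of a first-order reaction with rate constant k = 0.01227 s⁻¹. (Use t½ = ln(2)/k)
56.49 s

t½ = ln(2)/k = 0.6931/0.01227 = 56.49 s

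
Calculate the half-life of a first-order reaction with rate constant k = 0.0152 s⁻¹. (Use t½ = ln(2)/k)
45.60 s

t½ = ln(2)/k = 0.6931/0.0152 = 45.60 s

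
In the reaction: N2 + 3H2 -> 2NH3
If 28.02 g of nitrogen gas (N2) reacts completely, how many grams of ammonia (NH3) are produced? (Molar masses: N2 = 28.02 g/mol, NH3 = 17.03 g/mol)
Moles of N2 = 28.02 g ÷ 28.02 g/mol = 1 mol
Mole ratio: 2 mol NH3 / 1 mol N2
Moles of NH3 = 1 × (2/1) = 2 mol
Mass of NH3 = 2 mol × 17.03 g/mol = 34.06 g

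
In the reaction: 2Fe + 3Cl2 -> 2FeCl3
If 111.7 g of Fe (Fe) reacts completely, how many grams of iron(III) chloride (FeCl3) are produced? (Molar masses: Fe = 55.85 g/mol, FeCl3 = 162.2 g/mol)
Moles of Fe = 111.7 g ÷ 55.85 g/mol = 2 mol
Mole ratio: 2 mol FeCl3 / 2 mol Fe
Moles of FeCl3 = 2 × (2/2) = 2 mol
Mass of FeCl3 = 2 mol × 162.2 g/mol = 324.4 g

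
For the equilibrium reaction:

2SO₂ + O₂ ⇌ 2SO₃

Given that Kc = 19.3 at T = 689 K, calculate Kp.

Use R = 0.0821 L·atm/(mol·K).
K_p = 0.3412

Δn = (moles gaseous products) − (moles gaseous reactants) = -1
T = 689 K; RT = 0.0821 × 689 = 56.5669
Kp = Kc·(RT)^Δn = 19.3 × (56.5669)^-1 = 19.3 × 0.0176782 = 0.3412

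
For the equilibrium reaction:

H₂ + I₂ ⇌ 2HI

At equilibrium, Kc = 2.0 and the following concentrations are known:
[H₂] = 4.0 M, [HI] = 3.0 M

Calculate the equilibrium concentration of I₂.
[I₂] = 1.1250 M

Kc = ([HI]^2) / ([H₂] × [I₂]) = 2.0
[I₂]^1 = (product terms)/(Kc · other reactant terms) = 9 / (2.0 · 4) = 1.125
[I₂] = 1.1250 M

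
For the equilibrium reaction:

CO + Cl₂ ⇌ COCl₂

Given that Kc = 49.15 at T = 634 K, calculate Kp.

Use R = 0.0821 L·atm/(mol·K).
K_p = 0.9443

Δn = (moles gaseous products) − (moles gaseous reactants) = -1
T = 634 K; RT = 0.0821 × 634 = 52.0514
Kp = Kc·(RT)^Δn = 49.15 × (52.0514)^-1 = 49.15 × 0.0192118 = 0.9443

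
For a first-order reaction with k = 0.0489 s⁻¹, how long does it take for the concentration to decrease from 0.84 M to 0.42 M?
14.17 s

From ln[A] = ln[A]₀ - k·t: t = ln([A]₀/[A])/k = ln(0.84/0.42)/0.0489 = ln(2.0000)/0.0489 = 0.6931/0.0489 = 14.17 s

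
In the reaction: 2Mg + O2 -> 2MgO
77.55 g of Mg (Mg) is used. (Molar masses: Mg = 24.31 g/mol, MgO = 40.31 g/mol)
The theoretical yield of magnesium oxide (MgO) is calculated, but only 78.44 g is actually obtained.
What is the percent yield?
Moles of Mg = 77.55 g ÷ 24.31 g/mol = 3.19005 mol
Mole ratio: 2 mol MgO / 2 mol Mg
Moles of MgO = 3.19005 × (2/2) = 3.19005 mol
Theoretical yield = 3.19005 mol × 40.31 g/mol = 128.59 g
Actual yield = 78.44 g
Percent yield = (78.44 / 128.59) × 100% = 61.0%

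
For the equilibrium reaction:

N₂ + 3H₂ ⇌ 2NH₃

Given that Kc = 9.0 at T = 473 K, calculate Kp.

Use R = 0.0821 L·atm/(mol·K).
K_p = 0.0060

Δn = (moles gaseous products) − (moles gaseous reactants) = -2
T = 473 K; RT = 0.0821 × 473 = 38.8333
Kp = Kc·(RT)^Δn = 9.0 × (38.8333)^-2 = 9.0 × 0.000663119 = 0.0060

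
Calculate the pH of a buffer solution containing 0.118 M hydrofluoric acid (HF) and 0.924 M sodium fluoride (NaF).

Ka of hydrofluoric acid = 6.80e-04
pH = 4.06

pKa = -log(6.80e-04) = 3.17. pH = pKa + log([A⁻]/[HA]) = 3.17 + log(0.924/0.118)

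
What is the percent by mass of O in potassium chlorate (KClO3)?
Mass of O in formula = 16.0 × 3 = 48 g/mol
Molar mass = 122.55 g/mol
% O = (48/122.55) × 100% = 39.17%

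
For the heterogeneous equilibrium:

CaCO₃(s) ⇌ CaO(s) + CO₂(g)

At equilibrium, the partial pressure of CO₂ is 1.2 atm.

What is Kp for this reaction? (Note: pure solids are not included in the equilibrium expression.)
K_p = 1.2

Solids (CaCO₃, CaO) have activity 1 and are excluded.
Kp = P(CO₂) = 1.2.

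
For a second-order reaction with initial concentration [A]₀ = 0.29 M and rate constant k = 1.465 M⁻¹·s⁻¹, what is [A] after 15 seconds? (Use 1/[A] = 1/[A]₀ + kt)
0.0393 M

1/[A] = 1/[A]₀ + k·t = 1/0.29 + (1.465)·(15) = 3.4483 + 21.9750 = 25.4233
[A] = 1/25.4233 = 0.0393 M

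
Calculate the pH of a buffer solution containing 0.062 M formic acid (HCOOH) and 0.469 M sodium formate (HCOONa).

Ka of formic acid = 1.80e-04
pH = 4.62

pKa = -log(1.80e-04) = 3.74. pH = pKa + log([A⁻]/[HA]) = 3.74 + log(0.469/0.062)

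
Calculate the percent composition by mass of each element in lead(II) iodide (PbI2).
Pb: 44.95%, I: 55.05%

Molar mass of PbI2 = 461.0 g/mol
% Pb = (1 × 207.2) / 461.0 × 100% = 207.2 / 461.0 × 100% = 44.95%
% I = (2 × 126.9) / 461.0 × 100% = 253.8 / 461.0 × 100% = 55.05%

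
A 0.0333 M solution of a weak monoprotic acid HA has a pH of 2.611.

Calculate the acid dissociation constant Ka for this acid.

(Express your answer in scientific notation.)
K_a = 1.94e-04

[H⁺] = 10^(−pH) = 10^(−2.611) = 2.449e-03 M. For HA ⇌ H⁺ + A⁻, Ka = x²/(C − x) = (2.449e-03)²/(0.0333 − 2.449e-03) = 1.94e-04.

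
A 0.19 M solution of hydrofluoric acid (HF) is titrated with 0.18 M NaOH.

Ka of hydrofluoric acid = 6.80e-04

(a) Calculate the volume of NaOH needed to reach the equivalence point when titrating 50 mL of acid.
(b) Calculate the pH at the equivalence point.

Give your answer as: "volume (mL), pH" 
V = 52.8 mL, pH = 8.07

(a) At equivalence: moles acid = moles base.
moles acid = 0.19 × 0.05 = 0.0095 mol; V_NaOH = 0.0095/0.18 = 0.05278 L = 52.8 mL.
(b) At equivalence, all acid → conjugate base A⁻ at [A⁻] = 0.0095/0.1028 = 0.09243 M.
Kb = Kw/Ka = 1.0e-14/6.80e-04 = 1.471e-11; [OH⁻] = √(Kb·[A⁻]) = 1.166e-06; pOH = 5.93; pH = 14 − pOH = 8.07.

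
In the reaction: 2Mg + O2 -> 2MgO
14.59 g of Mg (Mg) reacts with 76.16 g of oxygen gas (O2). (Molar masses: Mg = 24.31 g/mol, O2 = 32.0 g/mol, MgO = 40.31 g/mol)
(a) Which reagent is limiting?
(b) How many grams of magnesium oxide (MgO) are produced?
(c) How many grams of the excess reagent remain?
(a) Mg, (b) 24.19 g, (c) 66.56 g

Moles of Mg = 14.59 g ÷ 24.31 g/mol = 0.600165 mol
Moles of O2 = 76.16 g ÷ 32.0 g/mol = 2.38 mol
Moles ÷ coefficient: Mg: 0.600165/2 = 0.3001, O2: 2.38/1 = 2.38
(a) Mg has the smaller value, so Mg is the limiting reagent.
(b) Moles of MgO = 0.600165 mol Mg × (2/2) = 0.600165 mol; mass = 0.600165 mol × 40.31 g/mol = 24.19 g
(c) O2 consumed = 0.600165 × (1/2) = 0.300082 mol; remaining = 2.38 − 0.300082 = 2.07992 mol; mass = 2.07992 mol × 32.0 g/mol = 66.56 g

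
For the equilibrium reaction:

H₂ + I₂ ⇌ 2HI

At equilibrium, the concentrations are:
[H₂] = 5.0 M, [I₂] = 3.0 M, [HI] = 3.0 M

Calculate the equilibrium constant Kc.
K_c = 0.6000

Kc = ([HI]^2) / ([H₂] × [I₂])
   = ((3.0)^2) / ((5.0)·(3.0))
   = 9 / 15 = 0.6000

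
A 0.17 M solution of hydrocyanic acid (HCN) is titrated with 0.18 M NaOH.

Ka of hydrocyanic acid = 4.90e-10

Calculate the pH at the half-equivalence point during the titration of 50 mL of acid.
pH = pKa = 9.31

At the half-equivalence point, [HA] = [A⁻], so by Henderson–Hasselbalch pH = pKa + log(1) = pKa.
pKa = −log(4.90e-10) = 9.31.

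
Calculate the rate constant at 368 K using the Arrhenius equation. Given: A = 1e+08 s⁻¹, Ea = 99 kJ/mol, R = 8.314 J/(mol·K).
8.86e-07 s⁻¹

k = A·exp(-Ea/(R·T)) = 1e+08·exp(-99000/(8.314·368)) = 1e+08·exp(-32.3577) = 1e+08·8.8560e-15 = 8.86e-07 s⁻¹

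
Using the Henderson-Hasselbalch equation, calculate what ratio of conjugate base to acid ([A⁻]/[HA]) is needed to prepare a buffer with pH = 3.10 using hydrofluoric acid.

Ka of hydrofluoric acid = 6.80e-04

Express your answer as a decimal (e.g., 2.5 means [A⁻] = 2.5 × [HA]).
[A⁻]/[HA] = 0.856

pKa = −log(6.80e-04) = 3.1675. pH = pKa + log([A⁻]/[HA]). 3.10 = 3.1675 + log(ratio). log(ratio) = 3.10 − 3.1675 = -0.0675. ratio = 10^(-0.0675) = 0.856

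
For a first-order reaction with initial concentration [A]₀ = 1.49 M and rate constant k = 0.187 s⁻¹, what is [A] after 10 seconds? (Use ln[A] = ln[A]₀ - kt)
0.2296 M

ln[A] = ln[A]₀ - k·t = ln(1.49) - (0.187)·(10) = 0.3988 - 1.8700 = -1.4712
[A] = e^(-1.4712) = 0.2296 M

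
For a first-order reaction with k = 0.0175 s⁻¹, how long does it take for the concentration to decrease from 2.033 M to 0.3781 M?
96.12 s

From ln[A] = ln[A]₀ - k·t: t = ln([A]₀/[A])/k = ln(2.033/0.3781)/0.0175 = ln(5.3769)/0.0175 = 1.6821/0.0175 = 96.12 s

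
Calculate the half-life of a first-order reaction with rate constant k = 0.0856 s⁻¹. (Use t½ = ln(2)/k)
8.10 s

t½ = ln(2)/k = 0.6931/0.0856 = 8.10 s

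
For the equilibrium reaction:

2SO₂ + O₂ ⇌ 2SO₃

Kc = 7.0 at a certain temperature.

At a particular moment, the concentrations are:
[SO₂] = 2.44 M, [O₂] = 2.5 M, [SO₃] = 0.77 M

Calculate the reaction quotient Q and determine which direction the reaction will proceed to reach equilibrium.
Q = 0.040, Q < K, reaction proceeds forward (toward products)

Q = ([SO₃]^2) / ([SO₂]^2 × [O₂])
  = ((0.77)^2) / ((2.44)^2·(2.5)) = 0.5929/14.884 = 0.03983
Since Q = 0.03983 < Kc = 7.0, the reaction proceeds forward (toward products) to reach equilibrium.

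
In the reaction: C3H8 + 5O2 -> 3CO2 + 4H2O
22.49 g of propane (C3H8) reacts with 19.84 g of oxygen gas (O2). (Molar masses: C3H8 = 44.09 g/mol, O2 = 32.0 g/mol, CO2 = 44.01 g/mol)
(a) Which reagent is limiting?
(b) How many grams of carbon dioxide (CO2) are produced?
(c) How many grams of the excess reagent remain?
(a) O2, (b) 16.37 g, (c) 17.02 g

Moles of C3H8 = 22.49 g ÷ 44.09 g/mol = 0.510093 mol
Moles of O2 = 19.84 g ÷ 32.0 g/mol = 0.62 mol
Moles ÷ coefficient: C3H8: 0.510093/1 = 0.5101, O2: 0.62/5 = 0.124
(a) O2 has the smaller value, so O2 is the limiting reagent.
(b) Moles of CO2 = 0.62 mol O2 × (3/5) = 0.372 mol; mass = 0.372 mol × 44.01 g/mol = 16.37 g
(c) C3H8 consumed = 0.62 × (1/5) = 0.124 mol; remaining = 0.510093 − 0.124 = 0.386093 mol; mass = 0.386093 mol × 44.09 g/mol = 17.02 g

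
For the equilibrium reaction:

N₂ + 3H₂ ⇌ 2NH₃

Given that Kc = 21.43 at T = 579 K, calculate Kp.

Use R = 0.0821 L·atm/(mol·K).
K_p = 0.0095

Δn = (moles gaseous products) − (moles gaseous reactants) = -2
T = 579 K; RT = 0.0821 × 579 = 47.5359
Kp = Kc·(RT)^Δn = 21.43 × (47.5359)^-2 = 21.43 × 0.000442544 = 0.0095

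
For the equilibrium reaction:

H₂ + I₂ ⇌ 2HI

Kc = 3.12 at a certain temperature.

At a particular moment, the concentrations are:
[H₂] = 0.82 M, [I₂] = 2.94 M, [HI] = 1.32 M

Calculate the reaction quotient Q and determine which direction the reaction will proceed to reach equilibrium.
Q = 0.723, Q < K, reaction proceeds forward (toward products)

Q = ([HI]^2) / ([H₂] × [I₂])
  = ((1.32)^2) / ((0.82)·(2.94)) = 1.7424/2.4108 = 0.7227
Since Q = 0.7227 < Kc = 3.12, the reaction proceeds forward (toward products) to reach equilibrium.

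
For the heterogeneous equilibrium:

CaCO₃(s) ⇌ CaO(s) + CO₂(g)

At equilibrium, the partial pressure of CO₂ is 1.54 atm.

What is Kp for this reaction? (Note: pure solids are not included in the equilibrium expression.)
K_p = 1.54

Solids (CaCO₃, CaO) have activity 1 and are excluded.
Kp = P(CO₂) = 1.54.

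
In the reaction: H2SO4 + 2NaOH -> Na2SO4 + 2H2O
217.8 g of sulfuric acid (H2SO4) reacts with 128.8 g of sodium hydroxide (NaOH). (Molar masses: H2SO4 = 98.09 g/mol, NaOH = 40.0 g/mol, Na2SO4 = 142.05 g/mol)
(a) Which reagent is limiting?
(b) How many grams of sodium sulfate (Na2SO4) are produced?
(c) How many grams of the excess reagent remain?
(a) NaOH, (b) 228.7 g, (c) 59.88 g

Moles of H2SO4 = 217.8 g ÷ 98.09 g/mol = 2.22041 mol
Moles of NaOH = 128.8 g ÷ 40.0 g/mol = 3.22 mol
Moles ÷ coefficient: H2SO4: 2.22041/1 = 2.22, NaOH: 3.22/2 = 1.61
(a) NaOH has the smaller value, so NaOH is the limiting reagent.
(b) Moles of Na2SO4 = 3.22 mol NaOH × (1/2) = 1.61 mol; mass = 1.61 mol × 142.05 g/mol = 228.7 g
(c) H2SO4 consumed = 3.22 × (1/2) = 1.61 mol; remaining = 2.22041 − 1.61 = 0.61041 mol; mass = 0.61041 mol × 98.09 g/mol = 59.88 g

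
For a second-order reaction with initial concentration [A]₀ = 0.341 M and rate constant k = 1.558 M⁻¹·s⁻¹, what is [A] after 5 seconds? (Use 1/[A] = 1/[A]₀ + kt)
0.0933 M

1/[A] = 1/[A]₀ + k·t = 1/0.341 + (1.558)·(5) = 2.9326 + 7.7900 = 10.7226
[A] = 1/10.7226 = 0.0933 M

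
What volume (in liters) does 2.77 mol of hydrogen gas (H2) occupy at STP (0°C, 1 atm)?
At STP, 1 mol of gas occupies 22.4 L
Volume = 2.77 mol × 22.4 L/mol = 62.05 L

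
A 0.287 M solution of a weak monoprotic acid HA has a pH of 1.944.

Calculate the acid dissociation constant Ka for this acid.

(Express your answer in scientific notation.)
K_a = 4.70e-04

[H⁺] = 10^(−pH) = 10^(−1.944) = 1.138e-02 M. For HA ⇌ H⁺ + A⁻, Ka = x²/(C − x) = (1.138e-02)²/(0.287 − 1.138e-02) = 4.70e-04.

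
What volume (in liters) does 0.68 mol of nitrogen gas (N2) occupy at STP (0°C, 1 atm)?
At STP, 1 mol of gas occupies 22.4 L
Volume = 0.68 mol × 22.4 L/mol = 15.23 L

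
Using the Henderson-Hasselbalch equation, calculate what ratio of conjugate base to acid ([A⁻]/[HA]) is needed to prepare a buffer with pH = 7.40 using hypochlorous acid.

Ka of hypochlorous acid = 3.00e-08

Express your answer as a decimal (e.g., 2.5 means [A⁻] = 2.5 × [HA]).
[A⁻]/[HA] = 0.754

pKa = −log(3.00e-08) = 7.5229. pH = pKa + log([A⁻]/[HA]). 7.40 = 7.5229 + log(ratio). log(ratio) = 7.40 − 7.5229 = -0.1229. ratio = 10^(-0.1229) = 0.754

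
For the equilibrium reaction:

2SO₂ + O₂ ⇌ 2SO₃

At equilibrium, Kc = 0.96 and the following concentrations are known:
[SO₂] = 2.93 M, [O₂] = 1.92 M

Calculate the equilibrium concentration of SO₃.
[SO₃] = 3.9779 M

Kc = ([SO₃]^2) / ([SO₂]^2 × [O₂]) = 0.96
[SO₃]^2 = Kc · (reactant terms)/(other product terms) = 0.96 · 16.483 / 1 = 15.824
[SO₃] = (15.824)^(1/2) = 3.9779 M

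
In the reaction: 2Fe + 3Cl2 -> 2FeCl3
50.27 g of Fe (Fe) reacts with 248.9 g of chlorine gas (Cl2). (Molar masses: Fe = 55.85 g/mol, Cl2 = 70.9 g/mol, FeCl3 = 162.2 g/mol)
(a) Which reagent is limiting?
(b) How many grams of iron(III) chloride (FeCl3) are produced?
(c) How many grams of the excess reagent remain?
(a) Fe, (b) 146 g, (c) 153.2 g

Moles of Fe = 50.27 g ÷ 55.85 g/mol = 0.90009 mol
Moles of Cl2 = 248.9 g ÷ 70.9 g/mol = 3.51058 mol
Moles ÷ coefficient: Fe: 0.90009/2 = 0.45, Cl2: 3.51058/3 = 1.17
(a) Fe has the smaller value, so Fe is the limiting reagent.
(b) Moles of FeCl3 = 0.90009 mol Fe × (2/2) = 0.90009 mol; mass = 0.90009 mol × 162.2 g/mol = 146 g
(c) Cl2 consumed = 0.90009 × (3/2) = 1.35013 mol; remaining = 3.51058 − 1.35013 = 2.16044 mol; mass = 2.16044 mol × 70.9 g/mol = 153.2 g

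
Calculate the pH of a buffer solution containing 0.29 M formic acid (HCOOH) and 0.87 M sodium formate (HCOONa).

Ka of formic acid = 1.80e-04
pH = 4.22

pKa = -log(1.80e-04) = 3.74. pH = pKa + log([A⁻]/[HA]) = 3.74 + log(0.87/0.29)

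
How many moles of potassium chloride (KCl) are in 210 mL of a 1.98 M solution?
Moles = Molarity × Volume (L)
Moles = 1.98 M × 0.21 L = 0.4158 mol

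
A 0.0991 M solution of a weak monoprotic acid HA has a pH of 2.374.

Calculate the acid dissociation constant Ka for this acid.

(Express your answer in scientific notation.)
K_a = 1.88e-04

[H⁺] = 10^(−pH) = 10^(−2.374) = 4.227e-03 M. For HA ⇌ H⁺ + A⁻, Ka = x²/(C − x) = (4.227e-03)²/(0.0991 − 4.227e-03) = 1.88e-04.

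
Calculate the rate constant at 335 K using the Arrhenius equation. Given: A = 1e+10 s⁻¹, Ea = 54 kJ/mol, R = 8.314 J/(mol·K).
3.80e+01 s⁻¹

k = A·exp(-Ea/(R·T)) = 1e+10·exp(-54000/(8.314·335)) = 1e+10·exp(-19.3883) = 1e+10·3.8000e-09 = 3.80e+01 s⁻¹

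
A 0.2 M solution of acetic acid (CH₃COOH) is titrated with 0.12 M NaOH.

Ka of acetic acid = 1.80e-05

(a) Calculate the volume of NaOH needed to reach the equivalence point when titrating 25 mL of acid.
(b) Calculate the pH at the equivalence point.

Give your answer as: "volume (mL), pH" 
V = 41.7 mL, pH = 8.81

(a) At equivalence: moles acid = moles base.
moles acid = 0.2 × 0.025 = 0.005 mol; V_NaOH = 0.005/0.12 = 0.04167 L = 41.7 mL.
(b) At equivalence, all acid → conjugate base A⁻ at [A⁻] = 0.005/0.06667 = 0.075 M.
Kb = Kw/Ka = 1.0e-14/1.80e-05 = 5.556e-10; [OH⁻] = √(Kb·[A⁻]) = 6.455e-06; pOH = 5.19; pH = 14 − pOH = 8.81.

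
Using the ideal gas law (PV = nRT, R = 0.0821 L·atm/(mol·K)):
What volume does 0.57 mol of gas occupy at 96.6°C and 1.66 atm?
T = 96.6°C + 273.15 = 369.75 K
V = nRT/P = (0.57 × 0.0821 × 369.75) / 1.66
V = 10.42 L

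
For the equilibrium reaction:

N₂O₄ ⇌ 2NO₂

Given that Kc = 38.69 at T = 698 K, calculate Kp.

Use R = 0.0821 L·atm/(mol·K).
K_p = 2.22e+03

Δn = (moles gaseous products) − (moles gaseous reactants) = 1
T = 698 K; RT = 0.0821 × 698 = 57.3058
Kp = Kc·(RT)^Δn = 38.69 × (57.3058)^1 = 38.69 × 57.3058 = 2.22e+03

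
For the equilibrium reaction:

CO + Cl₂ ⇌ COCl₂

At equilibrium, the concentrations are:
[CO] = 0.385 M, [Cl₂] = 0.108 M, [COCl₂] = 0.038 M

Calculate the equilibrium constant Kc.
K_c = 0.9139

Kc = ([COCl₂]) / ([CO] × [Cl₂])
   = ((0.038)) / ((0.385)·(0.108))
   = 0.038 / 0.04158 = 0.9139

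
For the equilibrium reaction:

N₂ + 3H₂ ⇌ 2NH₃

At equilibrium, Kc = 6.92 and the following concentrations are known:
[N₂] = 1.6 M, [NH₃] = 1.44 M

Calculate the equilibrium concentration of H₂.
[H₂] = 0.5721 M

Kc = ([NH₃]^2) / ([N₂] × [H₂]^3) = 6.92
[H₂]^3 = (product terms)/(Kc · other reactant terms) = 2.0736 / (6.92 · 1.6) = 0.18728
[H₂] = (0.18728)^(1/3) = 0.5721 M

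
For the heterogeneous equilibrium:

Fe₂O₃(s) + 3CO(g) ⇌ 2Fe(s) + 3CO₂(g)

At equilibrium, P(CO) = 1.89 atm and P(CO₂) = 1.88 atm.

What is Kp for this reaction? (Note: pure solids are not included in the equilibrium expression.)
K_p = 0.984

Solids (Fe₂O₃, Fe) are excluded.
Kp = P(CO₂)³/P(CO)³ = (1.88)³/(1.89)³ = 6.645/6.751 = 0.984.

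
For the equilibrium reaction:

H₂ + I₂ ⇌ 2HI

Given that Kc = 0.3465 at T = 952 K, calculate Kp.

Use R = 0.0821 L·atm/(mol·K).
K_p = 0.3465

Δn = (moles gaseous products) − (moles gaseous reactants) = 0
T = 952 K; RT = 0.0821 × 952 = 78.1592
Kp = Kc·(RT)^Δn = 0.3465 × (78.1592)^0 = 0.3465 × 1 = 0.3465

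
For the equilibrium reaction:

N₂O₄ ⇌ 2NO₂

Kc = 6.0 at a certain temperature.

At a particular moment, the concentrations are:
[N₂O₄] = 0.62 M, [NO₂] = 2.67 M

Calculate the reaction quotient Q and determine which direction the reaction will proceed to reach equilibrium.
Q = 11.498, Q > K, reaction proceeds reverse (toward reactants)

Q = ([NO₂]^2) / ([N₂O₄])
  = ((2.67)^2) / ((0.62)) = 7.1289/0.62 = 11.5
Since Q = 11.5 > Kc = 6.0, the reaction proceeds reverse (toward reactants) to reach equilibrium.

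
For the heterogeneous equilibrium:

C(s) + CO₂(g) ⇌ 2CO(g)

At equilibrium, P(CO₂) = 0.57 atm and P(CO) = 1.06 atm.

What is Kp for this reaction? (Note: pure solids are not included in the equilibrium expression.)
K_p = 1.971

Solid C is excluded.
Kp = P(CO)²/P(CO₂) = (1.06)²/0.57 = 1.124/0.57 = 1.971.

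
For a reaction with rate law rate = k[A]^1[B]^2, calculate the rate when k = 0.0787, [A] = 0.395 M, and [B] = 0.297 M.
0.002742 M/s

rate = k·[A]^1·[B]^2 = 0.0787·(0.395)^1·(0.297)^2 = 0.0787·0.395·0.088209 = 0.002742 M/s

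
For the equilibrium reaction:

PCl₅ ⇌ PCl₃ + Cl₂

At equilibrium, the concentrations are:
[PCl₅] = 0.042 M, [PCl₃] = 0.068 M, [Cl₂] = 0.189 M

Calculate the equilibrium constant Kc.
K_c = 0.3060

Kc = ([PCl₃] × [Cl₂]) / ([PCl₅])
   = ((0.068)·(0.189)) / ((0.042))
   = 0.012852 / 0.042 = 0.3060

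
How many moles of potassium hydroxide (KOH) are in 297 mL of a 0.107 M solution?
Moles = Molarity × Volume (L)
Moles = 0.107 M × 0.297 L = 0.03178 mol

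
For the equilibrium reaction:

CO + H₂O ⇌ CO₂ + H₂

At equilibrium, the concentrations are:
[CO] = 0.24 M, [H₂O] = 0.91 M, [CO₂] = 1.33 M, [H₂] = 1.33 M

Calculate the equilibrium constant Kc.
K_c = 8.0994

Kc = ([CO₂] × [H₂]) / ([CO] × [H₂O])
   = ((1.33)·(1.33)) / ((0.24)·(0.91))
   = 1.7689 / 0.2184 = 8.0994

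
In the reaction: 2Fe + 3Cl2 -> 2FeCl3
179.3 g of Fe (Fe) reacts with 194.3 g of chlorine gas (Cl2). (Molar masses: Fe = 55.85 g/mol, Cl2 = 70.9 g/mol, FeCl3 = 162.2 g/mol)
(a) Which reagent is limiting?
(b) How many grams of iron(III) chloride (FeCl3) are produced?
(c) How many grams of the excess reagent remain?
(a) Cl2, (b) 296.3 g, (c) 77.26 g

Moles of Fe = 179.3 g ÷ 55.85 g/mol = 3.21038 mol
Moles of Cl2 = 194.3 g ÷ 70.9 g/mol = 2.74048 mol
Moles ÷ coefficient: Fe: 3.21038/2 = 1.605, Cl2: 2.74048/3 = 0.9135
(a) Cl2 has the smaller value, so Cl2 is the limiting reagent.
(b) Moles of FeCl3 = 2.74048 mol Cl2 × (2/3) = 1.82699 mol; mass = 1.82699 mol × 162.2 g/mol = 296.3 g
(c) Fe consumed = 2.74048 × (2/3) = 1.82699 mol; remaining = 3.21038 − 1.82699 = 1.3834 mol; mass = 1.3834 mol × 55.85 g/mol = 77.26 g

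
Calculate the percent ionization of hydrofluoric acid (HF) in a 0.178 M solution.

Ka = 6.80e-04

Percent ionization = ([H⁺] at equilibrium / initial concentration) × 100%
Percent ionization = 5.99%

Let x = [H⁺]. Ka = x²/(C - x) ⇒ x² + (6.80e-04)x - (6.80e-04)(0.178) = 0. x = 1.0667e-02. Percent = (1.0667e-02/0.178) × 100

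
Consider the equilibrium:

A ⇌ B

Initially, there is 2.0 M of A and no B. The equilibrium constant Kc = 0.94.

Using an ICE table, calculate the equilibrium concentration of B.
[B] = 0.969 M

ICE: [A] = 2.0 − x, [B] = x.
Kc = x/(2.0 − x) = 0.94 ⇒ x = 0.94·2.0/(1 + 0.94) = 1.88/1.94 = 0.9691.
[B] = x = 0.969 M.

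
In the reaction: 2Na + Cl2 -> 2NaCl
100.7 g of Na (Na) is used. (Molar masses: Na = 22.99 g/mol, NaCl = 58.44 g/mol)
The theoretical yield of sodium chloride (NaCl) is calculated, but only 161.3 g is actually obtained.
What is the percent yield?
Moles of Na = 100.7 g ÷ 22.99 g/mol = 4.38017 mol
Mole ratio: 2 mol NaCl / 2 mol Na
Moles of NaCl = 4.38017 × (2/2) = 4.38017 mol
Theoretical yield = 4.38017 mol × 58.44 g/mol = 255.98 g
Actual yield = 161.3 g
Percent yield = (161.3 / 255.98) × 100% = 63.0%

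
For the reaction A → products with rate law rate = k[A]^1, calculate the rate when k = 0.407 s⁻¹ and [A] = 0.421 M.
0.1713 M/s

rate = k·[A]^1 = 0.407·(0.421)^1 = 0.407·0.421 = 0.1713 M/s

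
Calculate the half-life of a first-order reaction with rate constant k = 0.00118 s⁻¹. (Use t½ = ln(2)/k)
587.41 s

t½ = ln(2)/k = 0.6931/0.00118 = 587.41 s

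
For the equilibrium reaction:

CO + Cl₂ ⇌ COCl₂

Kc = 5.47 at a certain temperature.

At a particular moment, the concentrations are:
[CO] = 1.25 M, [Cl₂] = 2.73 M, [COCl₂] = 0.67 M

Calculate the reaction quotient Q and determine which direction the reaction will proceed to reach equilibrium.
Q = 0.196, Q < K, reaction proceeds forward (toward products)

Q = ([COCl₂]) / ([CO] × [Cl₂])
  = ((0.67)) / ((1.25)·(2.73)) = 0.67/3.4125 = 0.1963
Since Q = 0.1963 < Kc = 5.47, the reaction proceeds forward (toward products) to reach equilibrium.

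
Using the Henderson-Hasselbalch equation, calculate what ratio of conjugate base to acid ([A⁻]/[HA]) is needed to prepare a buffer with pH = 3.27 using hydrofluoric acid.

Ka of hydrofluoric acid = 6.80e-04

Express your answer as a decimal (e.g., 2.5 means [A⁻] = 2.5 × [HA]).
[A⁻]/[HA] = 1.266

pKa = −log(6.80e-04) = 3.1675. pH = pKa + log([A⁻]/[HA]). 3.27 = 3.1675 + log(ratio). log(ratio) = 3.27 − 3.1675 = 0.1025. ratio = 10^(0.1025) = 1.266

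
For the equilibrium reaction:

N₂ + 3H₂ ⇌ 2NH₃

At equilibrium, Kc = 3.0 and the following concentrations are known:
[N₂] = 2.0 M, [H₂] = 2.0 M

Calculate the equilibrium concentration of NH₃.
[NH₃] = 6.9282 M

Kc = ([NH₃]^2) / ([N₂] × [H₂]^3) = 3.0
[NH₃]^2 = Kc · (reactant terms)/(other product terms) = 3.0 · 16 / 1 = 48
[NH₃] = (48)^(1/2) = 6.9282 M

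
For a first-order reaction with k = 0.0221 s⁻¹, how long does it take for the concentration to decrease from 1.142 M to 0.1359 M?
96.32 s

From ln[A] = ln[A]₀ - k·t: t = ln([A]₀/[A])/k = ln(1.142/0.1359)/0.0221 = ln(8.4032)/0.0221 = 2.1286/0.0221 = 96.32 s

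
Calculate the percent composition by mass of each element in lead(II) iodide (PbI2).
Pb: 44.95%, I: 55.05%

Molar mass of PbI2 = 461.0 g/mol
% Pb = (1 × 207.2) / 461.0 × 100% = 207.2 / 461.0 × 100% = 44.95%
% I = (2 × 126.9) / 461.0 × 100% = 253.8 / 461.0 × 100% = 55.05%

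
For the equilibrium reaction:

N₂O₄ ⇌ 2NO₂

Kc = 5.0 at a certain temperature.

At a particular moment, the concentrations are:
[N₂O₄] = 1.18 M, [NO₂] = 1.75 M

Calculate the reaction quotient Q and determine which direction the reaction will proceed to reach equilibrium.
Q = 2.595, Q < K, reaction proceeds forward (toward products)

Q = ([NO₂]^2) / ([N₂O₄])
  = ((1.75)^2) / ((1.18)) = 3.0625/1.18 = 2.595
Since Q = 2.595 < Kc = 5.0, the reaction proceeds forward (toward products) to reach equilibrium.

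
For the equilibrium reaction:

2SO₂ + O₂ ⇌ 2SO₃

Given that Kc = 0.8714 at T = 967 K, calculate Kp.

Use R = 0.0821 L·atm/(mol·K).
K_p = 0.0110

Δn = (moles gaseous products) − (moles gaseous reactants) = -1
T = 967 K; RT = 0.0821 × 967 = 79.3907
Kp = Kc·(RT)^Δn = 0.8714 × (79.3907)^-1 = 0.8714 × 0.0125959 = 0.0110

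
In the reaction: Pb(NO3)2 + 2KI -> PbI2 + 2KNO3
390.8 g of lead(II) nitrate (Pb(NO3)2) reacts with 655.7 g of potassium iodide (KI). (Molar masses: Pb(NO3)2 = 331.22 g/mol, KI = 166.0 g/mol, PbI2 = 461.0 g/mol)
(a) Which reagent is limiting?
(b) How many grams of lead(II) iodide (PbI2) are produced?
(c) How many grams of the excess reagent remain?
(a) Pb(NO3)2, (b) 543.9 g, (c) 264 g

Moles of Pb(NO3)2 = 390.8 g ÷ 331.22 g/mol = 1.17988 mol
Moles of KI = 655.7 g ÷ 166.0 g/mol = 3.95 mol
Moles ÷ coefficient: Pb(NO3)2: 1.17988/1 = 1.18, KI: 3.95/2 = 1.975
(a) Pb(NO3)2 has the smaller value, so Pb(NO3)2 is the limiting reagent.
(b) Moles of PbI2 = 1.17988 mol Pb(NO3)2 × (1/1) = 1.17988 mol; mass = 1.17988 mol × 461.0 g/mol = 543.9 g
(c) KI consumed = 1.17988 × (2/1) = 2.35976 mol; remaining = 3.95 − 2.35976 = 1.59024 mol; mass = 1.59024 mol × 166.0 g/mol = 264 g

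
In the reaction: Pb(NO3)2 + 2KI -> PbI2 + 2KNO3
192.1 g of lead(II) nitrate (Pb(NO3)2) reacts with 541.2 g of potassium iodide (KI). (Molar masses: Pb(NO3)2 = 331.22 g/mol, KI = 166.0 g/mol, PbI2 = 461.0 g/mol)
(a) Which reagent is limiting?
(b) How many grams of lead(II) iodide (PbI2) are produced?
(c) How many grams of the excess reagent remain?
(a) Pb(NO3)2, (b) 267.4 g, (c) 348.6 g

Moles of Pb(NO3)2 = 192.1 g ÷ 331.22 g/mol = 0.579977 mol
Moles of KI = 541.2 g ÷ 166.0 g/mol = 3.26024 mol
Moles ÷ coefficient: Pb(NO3)2: 0.579977/1 = 0.58, KI: 3.26024/2 = 1.63
(a) Pb(NO3)2 has the smaller value, so Pb(NO3)2 is the limiting reagent.
(b) Moles of PbI2 = 0.579977 mol Pb(NO3)2 × (1/1) = 0.579977 mol; mass = 0.579977 mol × 461.0 g/mol = 267.4 g
(c) KI consumed = 0.579977 × (2/1) = 1.15995 mol; remaining = 3.26024 − 1.15995 = 2.10029 mol; mass = 2.10029 mol × 166.0 g/mol = 348.6 g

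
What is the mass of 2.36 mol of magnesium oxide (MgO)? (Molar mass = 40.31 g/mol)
Mass = 2.36 mol × 40.31 g/mol = 95.13 g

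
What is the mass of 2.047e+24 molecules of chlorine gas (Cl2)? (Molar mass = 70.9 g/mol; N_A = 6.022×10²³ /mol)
Moles = 2.047e+24 ÷ 6.022×10²³ = 3.3992 mol
Mass = 3.3992 mol × 70.9 g/mol = 241 g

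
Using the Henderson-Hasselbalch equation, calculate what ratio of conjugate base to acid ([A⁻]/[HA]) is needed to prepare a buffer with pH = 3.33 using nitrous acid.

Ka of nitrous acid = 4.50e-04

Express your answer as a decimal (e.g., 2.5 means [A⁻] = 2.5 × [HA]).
[A⁻]/[HA] = 0.962

pKa = −log(4.50e-04) = 3.3468. pH = pKa + log([A⁻]/[HA]). 3.33 = 3.3468 + log(ratio). log(ratio) = 3.33 − 3.3468 = -0.0168. ratio = 10^(-0.0168) = 0.962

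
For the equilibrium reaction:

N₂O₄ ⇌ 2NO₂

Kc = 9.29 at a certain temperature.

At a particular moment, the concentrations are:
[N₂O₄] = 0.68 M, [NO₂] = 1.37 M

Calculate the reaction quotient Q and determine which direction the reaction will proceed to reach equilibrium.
Q = 2.760, Q < K, reaction proceeds forward (toward products)

Q = ([NO₂]^2) / ([N₂O₄])
  = ((1.37)^2) / ((0.68)) = 1.8769/0.68 = 2.76
Since Q = 2.76 < Kc = 9.29, the reaction proceeds forward (toward products) to reach equilibrium.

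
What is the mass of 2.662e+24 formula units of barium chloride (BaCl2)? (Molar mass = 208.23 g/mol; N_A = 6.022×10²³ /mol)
Moles = 2.662e+24 ÷ 6.022×10²³ = 4.42046 mol
Mass = 4.42046 mol × 208.23 g/mol = 920.5 g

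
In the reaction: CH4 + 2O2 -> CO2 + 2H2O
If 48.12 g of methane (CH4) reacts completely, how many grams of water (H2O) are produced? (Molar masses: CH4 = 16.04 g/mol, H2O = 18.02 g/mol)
Moles of CH4 = 48.12 g ÷ 16.04 g/mol = 3 mol
Mole ratio: 2 mol H2O / 1 mol CH4
Moles of H2O = 3 × (2/1) = 6 mol
Mass of H2O = 6 mol × 18.02 g/mol = 108.1 g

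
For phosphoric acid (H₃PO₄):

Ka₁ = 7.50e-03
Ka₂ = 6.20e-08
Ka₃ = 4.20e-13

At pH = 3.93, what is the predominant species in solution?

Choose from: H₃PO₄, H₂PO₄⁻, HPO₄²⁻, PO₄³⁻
H₂PO₄⁻

pKa1 = 2.12, pKa2 = 7.21, pKa3 = 12.38. Each pKa is the crossover between adjacent species; pH = 3.93 lies in the region where H₂PO₄⁻ predominates.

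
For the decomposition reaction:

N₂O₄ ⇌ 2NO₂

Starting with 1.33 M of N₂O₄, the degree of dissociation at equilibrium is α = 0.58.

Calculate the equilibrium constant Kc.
K_c = 4.2611

x = α·[A]₀ = 0.58 × 1.33 = 0.7714 M dissociated.
At eq: [N₂O₄] = 1.33 − 0.7714 = 0.5586 M; [NO₂] = 2x = 1.543 M.
Kc = [NO₂]²/[N₂O₄] = (1.543)²/0.5586 = 4.261.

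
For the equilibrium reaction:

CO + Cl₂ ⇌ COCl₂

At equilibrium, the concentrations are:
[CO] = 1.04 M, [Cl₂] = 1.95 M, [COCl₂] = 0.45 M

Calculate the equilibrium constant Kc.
K_c = 0.2219

Kc = ([COCl₂]) / ([CO] × [Cl₂])
   = ((0.45)) / ((1.04)·(1.95))
   = 0.45 / 2.028 = 0.2219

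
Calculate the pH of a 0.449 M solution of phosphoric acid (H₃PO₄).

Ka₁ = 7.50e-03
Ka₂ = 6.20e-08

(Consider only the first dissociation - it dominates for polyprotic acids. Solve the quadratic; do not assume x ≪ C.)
pH = 1.26

x² + Ka₁·x − Ka₁·C = 0 with Ka₁ = 7.50e-03, C = 0.449.
x = (−Ka₁ + √(Ka₁² + 4·Ka₁·C))/2 = 5.4401e-02 M, so pH = 1.26.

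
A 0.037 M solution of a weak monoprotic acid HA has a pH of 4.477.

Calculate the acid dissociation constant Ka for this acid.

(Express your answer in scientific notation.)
K_a = 3.01e-08

[H⁺] = 10^(−pH) = 10^(−4.477) = 3.334e-05 M. For HA ⇌ H⁺ + A⁻, Ka = x²/(C − x) = (3.334e-05)²/(0.037 − 3.334e-05) = 3.01e-08.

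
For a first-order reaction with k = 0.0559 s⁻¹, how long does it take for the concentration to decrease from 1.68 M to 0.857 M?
12.04 s

From ln[A] = ln[A]₀ - k·t: t = ln([A]₀/[A])/k = ln(1.68/0.857)/0.0559 = ln(1.9603)/0.0559 = 0.6731/0.0559 = 12.04 s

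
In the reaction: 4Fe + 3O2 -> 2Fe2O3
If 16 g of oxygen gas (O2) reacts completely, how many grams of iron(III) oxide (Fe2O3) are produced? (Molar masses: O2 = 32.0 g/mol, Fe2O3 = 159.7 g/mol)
Moles of O2 = 16 g ÷ 32.0 g/mol = 0.5 mol
Mole ratio: 2 mol Fe2O3 / 3 mol O2
Moles of Fe2O3 = 0.5 × (2/3) = 0.333333 mol
Mass of Fe2O3 = 0.333333 mol × 159.7 g/mol = 53.23 g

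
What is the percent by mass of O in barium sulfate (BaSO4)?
Mass of O in formula = 16.0 × 4 = 64 g/mol
Molar mass = 233.4 g/mol
% O = (64/233.4) × 100% = 27.42%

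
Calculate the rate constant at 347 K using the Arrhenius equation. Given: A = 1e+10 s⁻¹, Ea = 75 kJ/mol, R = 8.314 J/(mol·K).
5.12e-02 s⁻¹

k = A·exp(-Ea/(R·T)) = 1e+10·exp(-75000/(8.314·347)) = 1e+10·exp(-25.9969) = 1e+10·5.1249e-12 = 5.12e-02 s⁻¹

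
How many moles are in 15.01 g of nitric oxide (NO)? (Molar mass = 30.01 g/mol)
Moles = 15.01 g ÷ 30.01 g/mol = 0.5002 mol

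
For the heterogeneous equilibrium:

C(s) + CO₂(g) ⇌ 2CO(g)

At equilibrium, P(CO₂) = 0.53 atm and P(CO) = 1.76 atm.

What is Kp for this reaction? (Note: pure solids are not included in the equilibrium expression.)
K_p = 5.845

Solid C is excluded.
Kp = P(CO)²/P(CO₂) = (1.76)²/0.53 = 3.098/0.53 = 5.845.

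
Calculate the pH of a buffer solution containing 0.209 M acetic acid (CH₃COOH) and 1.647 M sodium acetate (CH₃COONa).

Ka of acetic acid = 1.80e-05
pH = 5.64

pKa = -log(1.80e-05) = 4.74. pH = pKa + log([A⁻]/[HA]) = 4.74 + log(1.647/0.209)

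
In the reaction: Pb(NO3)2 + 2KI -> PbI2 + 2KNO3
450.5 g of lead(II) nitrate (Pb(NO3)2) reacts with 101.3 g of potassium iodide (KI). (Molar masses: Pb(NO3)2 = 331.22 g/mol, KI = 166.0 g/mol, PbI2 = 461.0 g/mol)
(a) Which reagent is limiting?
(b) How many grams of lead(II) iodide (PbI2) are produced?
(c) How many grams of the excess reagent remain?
(a) KI, (b) 140.7 g, (c) 349.4 g

Moles of Pb(NO3)2 = 450.5 g ÷ 331.22 g/mol = 1.36012 mol
Moles of KI = 101.3 g ÷ 166.0 g/mol = 0.610241 mol
Moles ÷ coefficient: Pb(NO3)2: 1.36012/1 = 1.36, KI: 0.610241/2 = 0.3051
(a) KI has the smaller value, so KI is the limiting reagent.
(b) Moles of PbI2 = 0.610241 mol KI × (1/2) = 0.30512 mol; mass = 0.30512 mol × 461.0 g/mol = 140.7 g
(c) Pb(NO3)2 consumed = 0.610241 × (1/2) = 0.30512 mol; remaining = 1.36012 − 0.30512 = 1.055 mol; mass = 1.055 mol × 331.22 g/mol = 349.4 g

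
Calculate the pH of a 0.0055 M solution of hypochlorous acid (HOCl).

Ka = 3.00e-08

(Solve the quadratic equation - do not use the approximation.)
pH = 4.89

x² + Ka×x - Ka×C = 0. Using quadratic formula: [H⁺] = 1.2830e-05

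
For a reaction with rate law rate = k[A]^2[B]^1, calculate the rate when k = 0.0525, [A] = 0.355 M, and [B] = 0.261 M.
0.001727 M/s

rate = k·[A]^2·[B]^1 = 0.0525·(0.355)^2·(0.261)^1 = 0.0525·0.126025·0.261 = 0.001727 M/s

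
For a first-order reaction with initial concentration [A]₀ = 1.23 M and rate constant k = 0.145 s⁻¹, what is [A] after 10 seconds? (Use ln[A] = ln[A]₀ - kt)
0.2885 M

ln[A] = ln[A]₀ - k·t = ln(1.23) - (0.145)·(10) = 0.2070 - 1.4500 = -1.2430
[A] = e^(-1.2430) = 0.2885 M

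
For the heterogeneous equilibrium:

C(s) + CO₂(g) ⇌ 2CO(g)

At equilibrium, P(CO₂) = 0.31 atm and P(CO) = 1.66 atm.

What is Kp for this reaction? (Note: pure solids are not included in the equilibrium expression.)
K_p = 8.889

Solid C is excluded.
Kp = P(CO)²/P(CO₂) = (1.66)²/0.31 = 2.756/0.31 = 8.889.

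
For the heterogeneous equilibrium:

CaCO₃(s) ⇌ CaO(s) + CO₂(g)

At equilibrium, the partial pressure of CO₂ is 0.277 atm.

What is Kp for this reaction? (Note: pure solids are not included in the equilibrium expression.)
K_p = 0.277

Solids (CaCO₃, CaO) have activity 1 and are excluded.
Kp = P(CO₂) = 0.277.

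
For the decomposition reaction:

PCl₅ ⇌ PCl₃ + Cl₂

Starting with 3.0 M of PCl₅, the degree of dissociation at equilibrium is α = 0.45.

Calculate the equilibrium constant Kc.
K_c = 1.1045

x = α·[A]₀ = 0.45 × 3.0 = 1.35 M dissociated.
At eq: [PCl₅] = 3.0 − 1.35 = 1.65 M; [PCl₃] = [Cl₂] = x = 1.35 M.
Kc = [PCl₃][Cl₂]/[PCl₅] = (1.35)²/1.65 = 1.105.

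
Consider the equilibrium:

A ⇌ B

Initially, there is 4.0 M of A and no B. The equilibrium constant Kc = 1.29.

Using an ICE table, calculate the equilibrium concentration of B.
[B] = 2.253 M

ICE: [A] = 4.0 − x, [B] = x.
Kc = x/(4.0 − x) = 1.29 ⇒ x = 1.29·4.0/(1 + 1.29) = 5.16/2.29 = 2.253.
[B] = x = 2.253 M.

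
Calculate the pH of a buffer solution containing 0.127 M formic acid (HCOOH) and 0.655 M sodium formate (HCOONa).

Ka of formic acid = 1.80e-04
pH = 4.46

pKa = -log(1.80e-04) = 3.74. pH = pKa + log([A⁻]/[HA]) = 3.74 + log(0.655/0.127)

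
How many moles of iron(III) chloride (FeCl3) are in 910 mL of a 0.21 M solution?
Moles = Molarity × Volume (L)
Moles = 0.21 M × 0.91 L = 0.1911 mol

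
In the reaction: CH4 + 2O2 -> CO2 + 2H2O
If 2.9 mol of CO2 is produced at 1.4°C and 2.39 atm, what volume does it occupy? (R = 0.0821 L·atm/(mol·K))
T = 1.4°C + 273.15 = 274.55 K
V = nRT/P = (2.9 × 0.0821 × 274.55) / 2.39
V = 27.35 L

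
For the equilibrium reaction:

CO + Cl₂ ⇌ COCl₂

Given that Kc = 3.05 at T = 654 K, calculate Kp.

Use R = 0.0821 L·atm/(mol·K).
K_p = 0.0568

Δn = (moles gaseous products) − (moles gaseous reactants) = -1
T = 654 K; RT = 0.0821 × 654 = 53.6934
Kp = Kc·(RT)^Δn = 3.05 × (53.6934)^-1 = 3.05 × 0.0186243 = 0.0568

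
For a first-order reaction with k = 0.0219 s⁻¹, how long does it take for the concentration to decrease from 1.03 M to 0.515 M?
31.65 s

From ln[A] = ln[A]₀ - k·t: t = ln([A]₀/[A])/k = ln(1.03/0.515)/0.0219 = ln(2.0000)/0.0219 = 0.6931/0.0219 = 31.65 s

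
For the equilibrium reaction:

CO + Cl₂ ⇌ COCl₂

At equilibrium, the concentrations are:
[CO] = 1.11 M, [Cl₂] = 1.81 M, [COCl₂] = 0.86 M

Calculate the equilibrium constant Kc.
K_c = 0.4281

Kc = ([COCl₂]) / ([CO] × [Cl₂])
   = ((0.86)) / ((1.11)·(1.81))
   = 0.86 / 2.0091 = 0.4281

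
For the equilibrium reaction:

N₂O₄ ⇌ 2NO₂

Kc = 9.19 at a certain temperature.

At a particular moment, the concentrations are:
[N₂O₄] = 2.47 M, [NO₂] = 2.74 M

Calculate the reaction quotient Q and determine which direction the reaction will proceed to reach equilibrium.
Q = 3.040, Q < K, reaction proceeds forward (toward products)

Q = ([NO₂]^2) / ([N₂O₄])
  = ((2.74)^2) / ((2.47)) = 7.5076/2.47 = 3.04
Since Q = 3.04 < Kc = 9.19, the reaction proceeds forward (toward products) to reach equilibrium.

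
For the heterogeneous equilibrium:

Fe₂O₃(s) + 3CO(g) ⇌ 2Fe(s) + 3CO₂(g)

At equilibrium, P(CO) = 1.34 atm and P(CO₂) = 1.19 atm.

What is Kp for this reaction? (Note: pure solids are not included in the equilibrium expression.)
K_p = 0.700

Solids (Fe₂O₃, Fe) are excluded.
Kp = P(CO₂)³/P(CO)³ = (1.19)³/(1.34)³ = 1.685/2.406 = 0.700.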